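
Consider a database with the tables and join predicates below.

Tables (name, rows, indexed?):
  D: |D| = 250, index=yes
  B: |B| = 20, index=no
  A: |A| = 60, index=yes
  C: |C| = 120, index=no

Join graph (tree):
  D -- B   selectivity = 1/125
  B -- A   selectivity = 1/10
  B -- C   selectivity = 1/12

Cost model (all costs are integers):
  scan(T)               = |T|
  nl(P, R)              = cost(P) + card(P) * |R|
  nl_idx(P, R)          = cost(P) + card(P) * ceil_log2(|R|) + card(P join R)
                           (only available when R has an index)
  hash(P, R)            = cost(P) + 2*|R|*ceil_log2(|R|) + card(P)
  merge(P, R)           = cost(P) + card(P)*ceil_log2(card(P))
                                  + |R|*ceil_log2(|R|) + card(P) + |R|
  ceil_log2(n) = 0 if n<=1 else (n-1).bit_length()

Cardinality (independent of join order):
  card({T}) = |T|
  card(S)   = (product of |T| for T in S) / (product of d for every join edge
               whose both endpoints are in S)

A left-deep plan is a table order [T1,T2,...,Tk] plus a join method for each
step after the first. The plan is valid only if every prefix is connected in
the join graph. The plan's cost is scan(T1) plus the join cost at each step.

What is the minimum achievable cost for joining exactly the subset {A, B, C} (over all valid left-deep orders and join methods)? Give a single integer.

Selinger DP over subsets of {A,B,C}:
  {B}: scan cost=20, card=20
  {A}: scan cost=60, card=60
  {C}: scan cost=120, card=120
  {AB}: card=120; try (A,nl_idx)→260, (B,hash)→320, (A,merge)→560, (B,merge)→600, (A,hash)→760, (A,nl)→1220 …(+1); best=260 via (A,nl_idx)
  {BC}: card=200; try (B,hash)→440, (C,merge)→1100, (B,merge)→1200, (C,hash)→1720, (C,nl)→2420, (B,nl)→2520; best=440 via (B,hash)
  {ABC}: card=1200; try (A,hash)→1360, (C,hash)→2060, (C,merge)→2180, (A,merge)→2660, (A,nl_idx)→2840, (A,nl)→12440 …(+1); best=1360 via (A,hash)

1360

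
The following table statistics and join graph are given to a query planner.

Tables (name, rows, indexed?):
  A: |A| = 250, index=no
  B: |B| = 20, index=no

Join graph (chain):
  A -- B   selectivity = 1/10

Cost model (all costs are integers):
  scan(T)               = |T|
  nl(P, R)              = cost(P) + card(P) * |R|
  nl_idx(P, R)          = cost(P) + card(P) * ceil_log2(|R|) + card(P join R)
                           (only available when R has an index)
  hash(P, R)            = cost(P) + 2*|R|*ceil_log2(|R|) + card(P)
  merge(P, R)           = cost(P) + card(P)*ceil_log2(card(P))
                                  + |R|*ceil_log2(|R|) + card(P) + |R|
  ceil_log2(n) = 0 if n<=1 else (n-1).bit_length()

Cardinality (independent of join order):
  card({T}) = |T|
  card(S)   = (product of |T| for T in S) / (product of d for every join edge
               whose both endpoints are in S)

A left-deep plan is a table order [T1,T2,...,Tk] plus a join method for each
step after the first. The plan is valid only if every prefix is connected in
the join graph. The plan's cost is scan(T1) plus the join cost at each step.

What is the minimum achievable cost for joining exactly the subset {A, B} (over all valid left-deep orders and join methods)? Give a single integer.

Selinger DP over subsets of {A,B}:
  {A}: scan cost=250, card=250
  {B}: scan cost=20, card=20
  {AB}: card=500; try (B,hash)→700, (A,merge)→2390, (B,merge)→2620, (A,hash)→4040, (A,nl)→5020, (B,nl)→5250; best=700 via (B,hash)

700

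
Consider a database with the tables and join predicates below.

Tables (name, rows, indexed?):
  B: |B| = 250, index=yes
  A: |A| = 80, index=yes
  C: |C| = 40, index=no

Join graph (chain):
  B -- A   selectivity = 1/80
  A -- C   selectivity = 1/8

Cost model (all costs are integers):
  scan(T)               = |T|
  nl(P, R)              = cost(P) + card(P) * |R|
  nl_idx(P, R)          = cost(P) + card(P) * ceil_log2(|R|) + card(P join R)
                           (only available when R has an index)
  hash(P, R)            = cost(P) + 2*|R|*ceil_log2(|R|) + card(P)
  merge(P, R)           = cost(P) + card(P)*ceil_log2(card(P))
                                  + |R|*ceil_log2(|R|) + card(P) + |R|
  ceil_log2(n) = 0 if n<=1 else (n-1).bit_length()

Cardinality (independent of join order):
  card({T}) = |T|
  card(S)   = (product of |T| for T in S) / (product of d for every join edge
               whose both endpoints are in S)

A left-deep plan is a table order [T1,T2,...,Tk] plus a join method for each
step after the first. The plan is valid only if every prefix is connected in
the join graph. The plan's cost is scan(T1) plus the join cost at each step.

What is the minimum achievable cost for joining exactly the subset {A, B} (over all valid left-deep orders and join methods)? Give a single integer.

Selinger DP over subsets of {A,B}:
  {B}: scan cost=250, card=250
  {A}: scan cost=80, card=80
  {AB}: card=250; try (B,nl_idx)→970, (A,hash)→1620, (A,nl_idx)→2250, (B,merge)→2970, (A,merge)→3140, (B,hash)→4160 …(+2); best=970 via (B,nl_idx)

970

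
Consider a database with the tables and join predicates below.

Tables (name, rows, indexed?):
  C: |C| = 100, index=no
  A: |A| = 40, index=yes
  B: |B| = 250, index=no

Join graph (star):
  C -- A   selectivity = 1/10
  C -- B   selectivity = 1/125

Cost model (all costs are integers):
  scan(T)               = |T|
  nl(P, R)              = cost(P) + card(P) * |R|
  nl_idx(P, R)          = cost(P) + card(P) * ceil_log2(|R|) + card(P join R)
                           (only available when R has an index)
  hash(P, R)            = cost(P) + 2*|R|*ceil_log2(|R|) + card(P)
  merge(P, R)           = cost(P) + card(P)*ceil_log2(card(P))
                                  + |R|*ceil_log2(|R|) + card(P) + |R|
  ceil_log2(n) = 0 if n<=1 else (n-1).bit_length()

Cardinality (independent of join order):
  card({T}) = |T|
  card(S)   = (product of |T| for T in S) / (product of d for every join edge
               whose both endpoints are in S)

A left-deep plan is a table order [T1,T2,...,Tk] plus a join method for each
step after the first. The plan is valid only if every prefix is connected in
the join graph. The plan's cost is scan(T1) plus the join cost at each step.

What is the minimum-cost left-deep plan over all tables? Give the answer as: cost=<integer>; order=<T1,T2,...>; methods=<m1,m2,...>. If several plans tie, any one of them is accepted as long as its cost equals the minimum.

Selinger DP (subsets sized 1..n):
  {C}: scan cost=100, card=100
  {A}: scan cost=40, card=40
  {B}: scan cost=250, card=250
  {AC}: card=400; try (A,hash)→680, (A,nl_idx)→1100, (C,merge)→1120, (A,merge)→1180, (C,hash)→1480, (C,nl)→4040 …(+1); best=680 via (A,hash)
  {BC}: card=200; try (C,hash)→1900, (B,merge)→3150, (C,merge)→3300, (B,hash)→4200, (B,nl)→25100, (C,nl)→25250; best=1900 via (C,hash)
  {ABC}: card=800; try (A,hash)→2580, (A,nl_idx)→3900, (A,merge)→3980, (B,hash)→5080, (B,merge)→6930, (A,nl)→9900 …(+1); best=2580 via (A,hash)

cost=2580; order=B,C,A; methods=hash,hash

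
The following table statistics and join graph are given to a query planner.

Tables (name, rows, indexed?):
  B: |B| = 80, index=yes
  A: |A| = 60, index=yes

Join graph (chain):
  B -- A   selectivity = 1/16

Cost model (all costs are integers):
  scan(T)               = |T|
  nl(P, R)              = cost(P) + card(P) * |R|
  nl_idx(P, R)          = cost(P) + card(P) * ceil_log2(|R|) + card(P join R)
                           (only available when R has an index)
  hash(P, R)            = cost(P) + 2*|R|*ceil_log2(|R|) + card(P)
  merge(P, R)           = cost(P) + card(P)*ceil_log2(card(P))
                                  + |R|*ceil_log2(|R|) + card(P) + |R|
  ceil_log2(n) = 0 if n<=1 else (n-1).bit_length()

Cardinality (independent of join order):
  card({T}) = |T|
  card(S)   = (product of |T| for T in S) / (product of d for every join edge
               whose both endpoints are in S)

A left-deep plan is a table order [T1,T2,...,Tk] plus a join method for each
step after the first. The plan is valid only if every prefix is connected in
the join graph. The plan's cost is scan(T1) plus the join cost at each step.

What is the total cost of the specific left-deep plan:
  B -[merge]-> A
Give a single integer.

1140

step 1: scan B: cost=80, card=80
step 2: join A via merge
    card(P join A) = 80*60/(16) = 300
    cost = 80 + 80*7 + 60*6 + 80 + 60 = 1140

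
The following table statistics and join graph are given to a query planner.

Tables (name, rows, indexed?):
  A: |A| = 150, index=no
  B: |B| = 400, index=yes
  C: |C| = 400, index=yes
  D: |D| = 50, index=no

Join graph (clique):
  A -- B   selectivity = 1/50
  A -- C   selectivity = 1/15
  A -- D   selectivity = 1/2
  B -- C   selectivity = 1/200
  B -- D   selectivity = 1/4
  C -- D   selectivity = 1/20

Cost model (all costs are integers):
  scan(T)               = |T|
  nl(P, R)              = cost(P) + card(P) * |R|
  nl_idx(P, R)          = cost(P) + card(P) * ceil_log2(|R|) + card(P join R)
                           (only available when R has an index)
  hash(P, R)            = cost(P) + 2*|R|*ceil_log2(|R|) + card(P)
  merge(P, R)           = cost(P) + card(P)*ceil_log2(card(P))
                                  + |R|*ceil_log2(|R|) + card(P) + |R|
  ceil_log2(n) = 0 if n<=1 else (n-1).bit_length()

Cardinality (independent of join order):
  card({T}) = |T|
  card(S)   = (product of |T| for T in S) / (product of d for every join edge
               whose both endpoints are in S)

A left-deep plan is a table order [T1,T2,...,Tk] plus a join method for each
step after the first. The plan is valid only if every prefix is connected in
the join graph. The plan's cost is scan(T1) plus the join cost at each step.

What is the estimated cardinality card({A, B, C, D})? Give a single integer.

Tables in S: A(150), B(400), C(400), D(50)
Edges inside S: A-B(d=50), A-C(d=15), A-D(d=2), B-C(d=200), B-D(d=4), C-D(d=20)
numerator = 150 * 400 * 400 * 50 = 1200000000
denominator = 50 * 15 * 2 * 200 * 4 * 20 = 24000000
card(S) = 1200000000 / 24000000 = 50

50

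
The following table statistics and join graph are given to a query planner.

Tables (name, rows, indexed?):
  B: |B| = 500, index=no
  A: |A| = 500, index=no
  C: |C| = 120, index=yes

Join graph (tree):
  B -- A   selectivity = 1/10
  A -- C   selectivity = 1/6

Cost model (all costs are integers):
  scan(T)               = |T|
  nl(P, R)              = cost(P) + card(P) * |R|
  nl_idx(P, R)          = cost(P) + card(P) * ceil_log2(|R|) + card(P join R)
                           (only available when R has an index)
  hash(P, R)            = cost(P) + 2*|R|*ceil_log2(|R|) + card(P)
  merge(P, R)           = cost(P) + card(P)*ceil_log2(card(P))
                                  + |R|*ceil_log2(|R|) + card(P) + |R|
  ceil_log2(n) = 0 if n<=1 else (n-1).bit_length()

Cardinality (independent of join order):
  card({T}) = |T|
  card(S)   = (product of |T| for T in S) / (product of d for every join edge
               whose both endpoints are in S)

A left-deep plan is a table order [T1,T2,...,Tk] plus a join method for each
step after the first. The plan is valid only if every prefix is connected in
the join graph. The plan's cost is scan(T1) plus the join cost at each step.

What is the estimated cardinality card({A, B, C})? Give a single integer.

Tables in S: A(500), B(500), C(120)
Edges inside S: B-A(d=10), A-C(d=6)
numerator = 500 * 500 * 120 = 30000000
denominator = 10 * 6 = 60
card(S) = 30000000 / 60 = 500000

500000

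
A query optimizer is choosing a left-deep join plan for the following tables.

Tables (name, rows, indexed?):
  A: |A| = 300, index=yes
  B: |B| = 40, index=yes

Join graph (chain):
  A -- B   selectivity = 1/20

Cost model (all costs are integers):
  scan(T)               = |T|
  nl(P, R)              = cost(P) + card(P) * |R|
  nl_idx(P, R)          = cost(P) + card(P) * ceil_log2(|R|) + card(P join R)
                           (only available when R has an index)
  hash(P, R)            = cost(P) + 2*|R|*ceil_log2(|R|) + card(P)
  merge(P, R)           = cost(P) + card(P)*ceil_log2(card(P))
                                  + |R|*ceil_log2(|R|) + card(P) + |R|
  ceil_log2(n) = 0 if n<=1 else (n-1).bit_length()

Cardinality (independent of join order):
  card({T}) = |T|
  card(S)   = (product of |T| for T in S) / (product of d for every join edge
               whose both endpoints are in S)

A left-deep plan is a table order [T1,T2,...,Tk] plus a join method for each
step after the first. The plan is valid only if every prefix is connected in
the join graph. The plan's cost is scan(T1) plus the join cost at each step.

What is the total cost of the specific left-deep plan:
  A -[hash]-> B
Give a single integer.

1080

step 1: scan A: cost=300, card=300
step 2: join B via hash
    card(P join B) = 300*40/(20) = 600
    cost = 300 + 2*40*6 + 300 = 1080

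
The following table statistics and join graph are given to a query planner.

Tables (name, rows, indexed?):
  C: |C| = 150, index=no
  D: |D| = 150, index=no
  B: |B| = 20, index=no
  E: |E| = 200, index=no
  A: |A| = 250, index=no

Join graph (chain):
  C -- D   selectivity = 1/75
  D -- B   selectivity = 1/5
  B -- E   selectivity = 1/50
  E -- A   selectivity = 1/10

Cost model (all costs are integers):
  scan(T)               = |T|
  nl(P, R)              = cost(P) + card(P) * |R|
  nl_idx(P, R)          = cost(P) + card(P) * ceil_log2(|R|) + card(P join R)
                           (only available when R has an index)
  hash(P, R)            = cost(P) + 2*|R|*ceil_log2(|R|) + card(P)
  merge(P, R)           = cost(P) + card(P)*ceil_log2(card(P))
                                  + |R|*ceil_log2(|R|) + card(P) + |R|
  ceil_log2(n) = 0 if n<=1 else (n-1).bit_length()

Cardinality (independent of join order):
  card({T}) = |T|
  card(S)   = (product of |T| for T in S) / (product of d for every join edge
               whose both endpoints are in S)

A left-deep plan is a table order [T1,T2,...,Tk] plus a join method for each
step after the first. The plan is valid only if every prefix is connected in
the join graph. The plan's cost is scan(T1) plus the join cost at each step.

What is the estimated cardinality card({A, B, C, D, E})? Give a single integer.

120000

Tables in S: A(250), B(20), C(150), D(150), E(200)
Edges inside S: C-D(d=75), D-B(d=5), B-E(d=50), E-A(d=10)
numerator = 250 * 20 * 150 * 150 * 200 = 22500000000
denominator = 75 * 5 * 50 * 10 = 187500
card(S) = 22500000000 / 187500 = 120000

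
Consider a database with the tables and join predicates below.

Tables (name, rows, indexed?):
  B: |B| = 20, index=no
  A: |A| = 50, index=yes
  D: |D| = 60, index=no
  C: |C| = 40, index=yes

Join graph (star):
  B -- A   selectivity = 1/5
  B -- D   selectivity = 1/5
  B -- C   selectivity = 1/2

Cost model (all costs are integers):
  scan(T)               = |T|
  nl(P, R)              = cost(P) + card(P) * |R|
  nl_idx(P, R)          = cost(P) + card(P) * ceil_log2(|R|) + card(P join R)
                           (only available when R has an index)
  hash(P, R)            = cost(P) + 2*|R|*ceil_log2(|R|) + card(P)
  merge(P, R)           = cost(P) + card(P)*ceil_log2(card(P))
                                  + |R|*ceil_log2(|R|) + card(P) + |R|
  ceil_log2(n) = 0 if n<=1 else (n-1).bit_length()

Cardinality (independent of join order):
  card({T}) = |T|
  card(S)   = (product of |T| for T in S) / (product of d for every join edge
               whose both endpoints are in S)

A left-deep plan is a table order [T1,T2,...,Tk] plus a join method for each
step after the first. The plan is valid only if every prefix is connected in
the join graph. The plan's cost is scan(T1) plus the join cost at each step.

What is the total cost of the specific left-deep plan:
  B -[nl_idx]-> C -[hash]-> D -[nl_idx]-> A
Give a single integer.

78460

step 1: scan B: cost=20, card=20
step 2: join C via nl_idx
    card(P join C) = 20*40/(2) = 400
    cost = 20 + 20*6 + 400 = 540
step 3: join D via hash
    card(P join D) = 400*60/(5) = 4800
    cost = 540 + 2*60*6 + 400 = 1660
step 4: join A via nl_idx
    card(P join A) = 4800*50/(5) = 48000
    cost = 1660 + 4800*6 + 48000 = 78460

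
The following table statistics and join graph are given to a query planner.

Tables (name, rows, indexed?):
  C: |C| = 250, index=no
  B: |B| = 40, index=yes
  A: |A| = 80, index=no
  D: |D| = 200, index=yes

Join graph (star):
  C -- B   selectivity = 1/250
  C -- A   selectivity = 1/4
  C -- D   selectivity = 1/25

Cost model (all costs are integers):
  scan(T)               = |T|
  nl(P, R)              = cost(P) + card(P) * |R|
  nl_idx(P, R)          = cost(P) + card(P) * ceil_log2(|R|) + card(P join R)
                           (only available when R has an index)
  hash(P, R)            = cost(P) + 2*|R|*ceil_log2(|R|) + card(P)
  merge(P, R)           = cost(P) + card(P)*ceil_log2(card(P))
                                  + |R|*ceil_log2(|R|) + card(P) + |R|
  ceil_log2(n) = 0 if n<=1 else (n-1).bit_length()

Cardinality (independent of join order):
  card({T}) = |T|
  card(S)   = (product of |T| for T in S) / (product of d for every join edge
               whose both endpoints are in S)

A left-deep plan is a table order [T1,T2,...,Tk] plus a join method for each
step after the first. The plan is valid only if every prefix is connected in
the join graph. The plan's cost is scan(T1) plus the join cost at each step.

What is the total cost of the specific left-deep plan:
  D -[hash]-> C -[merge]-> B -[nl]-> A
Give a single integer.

step 1: scan D: cost=200, card=200
step 2: join C via hash
    card(P join C) = 200*250/(25) = 2000
    cost = 200 + 2*250*8 + 200 = 4400
step 3: join B via merge
    card(P join B) = 2000*40/(250) = 320
    cost = 4400 + 2000*11 + 40*6 + 2000 + 40 = 28680
step 4: join A via nl
    card(P join A) = 320*80/(4) = 6400
    cost = 28680 + 320*80 = 54280

54280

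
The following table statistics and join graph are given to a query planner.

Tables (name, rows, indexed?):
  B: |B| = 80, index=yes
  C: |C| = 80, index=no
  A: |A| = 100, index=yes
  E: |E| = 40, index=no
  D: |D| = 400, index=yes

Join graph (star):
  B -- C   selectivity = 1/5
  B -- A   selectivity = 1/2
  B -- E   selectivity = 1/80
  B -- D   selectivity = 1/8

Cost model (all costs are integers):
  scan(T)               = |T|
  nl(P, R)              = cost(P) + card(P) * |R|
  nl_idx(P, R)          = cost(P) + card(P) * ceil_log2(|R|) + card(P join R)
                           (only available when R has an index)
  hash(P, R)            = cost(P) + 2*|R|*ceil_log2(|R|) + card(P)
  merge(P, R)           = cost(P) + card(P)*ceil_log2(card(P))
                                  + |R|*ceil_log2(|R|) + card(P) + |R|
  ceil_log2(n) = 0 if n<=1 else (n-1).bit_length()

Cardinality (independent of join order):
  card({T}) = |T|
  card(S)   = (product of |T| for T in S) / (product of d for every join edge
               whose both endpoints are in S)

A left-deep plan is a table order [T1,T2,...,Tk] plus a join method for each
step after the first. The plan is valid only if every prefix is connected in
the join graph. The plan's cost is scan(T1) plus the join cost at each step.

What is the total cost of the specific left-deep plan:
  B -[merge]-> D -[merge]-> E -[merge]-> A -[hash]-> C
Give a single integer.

182920

step 1: scan B: cost=80, card=80
step 2: join D via merge
    card(P join D) = 80*400/(8) = 4000
    cost = 80 + 80*7 + 400*9 + 80 + 400 = 4720
step 3: join E via merge
    card(P join E) = 4000*40/(80) = 2000
    cost = 4720 + 4000*12 + 40*6 + 4000 + 40 = 57000
step 4: join A via merge
    card(P join A) = 2000*100/(2) = 100000
    cost = 57000 + 2000*11 + 100*7 + 2000 + 100 = 81800
step 5: join C via hash
    card(P join C) = 100000*80/(5) = 1600000
    cost = 81800 + 2*80*7 + 100000 = 182920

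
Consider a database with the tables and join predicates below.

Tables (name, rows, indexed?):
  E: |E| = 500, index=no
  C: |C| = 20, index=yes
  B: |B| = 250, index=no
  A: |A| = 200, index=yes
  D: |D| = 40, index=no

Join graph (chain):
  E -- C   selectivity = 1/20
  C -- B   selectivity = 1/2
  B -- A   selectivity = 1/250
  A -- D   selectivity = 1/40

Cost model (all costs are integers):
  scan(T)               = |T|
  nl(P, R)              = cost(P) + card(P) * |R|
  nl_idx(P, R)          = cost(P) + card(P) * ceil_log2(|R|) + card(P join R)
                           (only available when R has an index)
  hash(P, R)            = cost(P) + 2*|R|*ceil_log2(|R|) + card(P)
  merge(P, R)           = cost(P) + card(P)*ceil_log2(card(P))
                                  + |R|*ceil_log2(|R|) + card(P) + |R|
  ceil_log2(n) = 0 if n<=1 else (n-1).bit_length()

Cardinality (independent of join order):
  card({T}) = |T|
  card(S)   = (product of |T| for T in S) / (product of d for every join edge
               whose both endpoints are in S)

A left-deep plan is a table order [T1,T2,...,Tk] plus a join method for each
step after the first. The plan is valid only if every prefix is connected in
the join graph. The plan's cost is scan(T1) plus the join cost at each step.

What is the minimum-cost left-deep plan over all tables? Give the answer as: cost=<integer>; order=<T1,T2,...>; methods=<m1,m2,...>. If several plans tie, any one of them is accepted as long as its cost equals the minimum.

cost=14530; order=B,A,D,C,E; methods=nl_idx,hash,hash,hash

Selinger DP (subsets sized 1..n):
  {E}: scan cost=500, card=500
  {C}: scan cost=20, card=20
  {B}: scan cost=250, card=250
  {A}: scan cost=200, card=200
  {D}: scan cost=40, card=40
  {CE}: card=500; try (C,hash)→1200, (C,nl_idx)→3500, (E,merge)→5140, (C,merge)→5620, (E,hash)→9040, (E,nl)→10020 …(+1); best=1200 via (C,hash)
  {BC}: card=2500; try (C,hash)→700, (B,merge)→2390, (C,merge)→2620, (C,nl_idx)→4000, (B,hash)→4040, (B,nl)→5020 …(+1); best=700 via (C,hash)
  {AB}: card=200; try (A,nl_idx)→2450, (A,hash)→3700, (B,merge)→4250, (A,merge)→4300, (B,hash)→4400, (B,nl)→50200 …(+1); best=2450 via (A,nl_idx)
  {AD}: card=200; try (A,nl_idx)→560, (D,hash)→880, (A,merge)→2120, (D,merge)→2280, (A,hash)→3280, (A,nl)→8040 …(+1); best=560 via (A,nl_idx)
  {BCE}: card=62500; try (B,hash)→5700, (B,merge)→8450, (E,hash)→12200, (E,merge)→38200, (B,nl)→126200, (E,nl)→1250700; best=5700 via (B,hash)
  {ABC}: card=2000; try (C,hash)→2850, (C,merge)→4370, (C,nl_idx)→5450, (A,hash)→6400, (C,nl)→6450, (A,nl_idx)→22700 …(+2); best=2850 via (C,hash)
  {ABD}: card=200; try (D,hash)→3130, (D,merge)→4530, (B,merge)→4610, (B,hash)→4760, (D,nl)→10450, (B,nl)→50560; best=3130 via (D,hash)
  {ABCE}: card=50000; try (E,hash)→13850, (E,merge)→31850, (A,hash)→71400, (A,nl_idx)→555700, (E,nl)→1002850, (A,merge)→1070000 …(+1); best=13850 via (E,hash)
  {ABCD}: card=2000; try (C,hash)→3530, (C,merge)→5050, (D,hash)→5330, (C,nl_idx)→6130, (C,nl)→7130, (D,merge)→27130 …(+1); best=3530 via (C,hash)
  {ABCDE}: card=50000; try (E,hash)→14530, (E,merge)→32530, (D,hash)→64330, (D,merge)→864130, (E,nl)→1003530, (D,nl)→2013850; best=14530 via (E,hash)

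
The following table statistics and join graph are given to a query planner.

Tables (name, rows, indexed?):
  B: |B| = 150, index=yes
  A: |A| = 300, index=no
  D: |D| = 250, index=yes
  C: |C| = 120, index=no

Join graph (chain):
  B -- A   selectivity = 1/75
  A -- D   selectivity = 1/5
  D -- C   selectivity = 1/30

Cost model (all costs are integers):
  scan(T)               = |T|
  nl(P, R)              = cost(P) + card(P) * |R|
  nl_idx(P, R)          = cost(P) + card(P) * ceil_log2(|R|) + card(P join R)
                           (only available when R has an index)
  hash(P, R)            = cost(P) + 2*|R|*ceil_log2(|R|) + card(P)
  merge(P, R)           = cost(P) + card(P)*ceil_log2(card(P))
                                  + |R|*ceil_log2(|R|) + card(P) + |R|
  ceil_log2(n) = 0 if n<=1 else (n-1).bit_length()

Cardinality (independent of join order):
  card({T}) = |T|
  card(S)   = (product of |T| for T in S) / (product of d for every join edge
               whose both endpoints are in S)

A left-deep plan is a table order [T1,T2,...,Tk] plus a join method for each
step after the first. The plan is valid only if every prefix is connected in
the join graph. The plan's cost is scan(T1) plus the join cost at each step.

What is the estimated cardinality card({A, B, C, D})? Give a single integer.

120000

Tables in S: A(300), B(150), C(120), D(250)
Edges inside S: B-A(d=75), A-D(d=5), D-C(d=30)
numerator = 300 * 150 * 120 * 250 = 1350000000
denominator = 75 * 5 * 30 = 11250
card(S) = 1350000000 / 11250 = 120000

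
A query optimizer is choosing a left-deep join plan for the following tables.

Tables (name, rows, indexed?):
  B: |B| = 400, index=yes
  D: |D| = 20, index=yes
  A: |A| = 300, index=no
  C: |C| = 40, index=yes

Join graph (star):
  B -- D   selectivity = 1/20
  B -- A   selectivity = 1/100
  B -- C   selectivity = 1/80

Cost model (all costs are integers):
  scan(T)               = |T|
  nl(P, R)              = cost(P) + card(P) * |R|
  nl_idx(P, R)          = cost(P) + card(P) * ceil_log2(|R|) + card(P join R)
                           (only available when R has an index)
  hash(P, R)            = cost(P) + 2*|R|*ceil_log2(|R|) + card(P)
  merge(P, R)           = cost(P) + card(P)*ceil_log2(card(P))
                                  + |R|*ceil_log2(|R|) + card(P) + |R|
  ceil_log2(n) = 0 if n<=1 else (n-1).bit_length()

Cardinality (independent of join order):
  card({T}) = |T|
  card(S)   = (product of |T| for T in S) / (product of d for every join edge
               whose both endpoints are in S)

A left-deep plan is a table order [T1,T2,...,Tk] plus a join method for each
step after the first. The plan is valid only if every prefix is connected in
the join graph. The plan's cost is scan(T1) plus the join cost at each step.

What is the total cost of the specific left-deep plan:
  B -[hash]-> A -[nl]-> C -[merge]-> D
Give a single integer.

step 1: scan B: cost=400, card=400
step 2: join A via hash
    card(P join A) = 400*300/(100) = 1200
    cost = 400 + 2*300*9 + 400 = 6200
step 3: join C via nl
    card(P join C) = 1200*40/(80) = 600
    cost = 6200 + 1200*40 = 54200
step 4: join D via merge
    card(P join D) = 600*20/(20) = 600
    cost = 54200 + 600*10 + 20*5 + 600 + 20 = 60920

60920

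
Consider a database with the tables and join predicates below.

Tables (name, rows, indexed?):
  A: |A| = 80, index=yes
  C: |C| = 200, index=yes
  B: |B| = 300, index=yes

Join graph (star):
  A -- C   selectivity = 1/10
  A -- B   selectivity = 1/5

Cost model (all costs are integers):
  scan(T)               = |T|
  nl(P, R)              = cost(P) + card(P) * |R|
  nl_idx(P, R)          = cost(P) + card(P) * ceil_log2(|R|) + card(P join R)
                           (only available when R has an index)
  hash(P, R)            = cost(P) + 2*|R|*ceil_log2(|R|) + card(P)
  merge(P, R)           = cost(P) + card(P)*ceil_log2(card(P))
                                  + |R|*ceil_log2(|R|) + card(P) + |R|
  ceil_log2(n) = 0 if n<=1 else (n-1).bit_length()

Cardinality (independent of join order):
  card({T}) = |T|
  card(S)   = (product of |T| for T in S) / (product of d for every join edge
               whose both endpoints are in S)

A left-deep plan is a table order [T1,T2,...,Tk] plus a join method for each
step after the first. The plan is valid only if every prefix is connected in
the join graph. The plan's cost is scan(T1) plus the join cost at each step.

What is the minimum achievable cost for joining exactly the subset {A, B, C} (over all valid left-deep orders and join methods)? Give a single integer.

Selinger DP over subsets of {A,B,C}:
  {A}: scan cost=80, card=80
  {C}: scan cost=200, card=200
  {B}: scan cost=300, card=300
  {AC}: card=1600; try (A,hash)→1520, (C,nl_idx)→2320, (C,merge)→2520, (A,merge)→2640, (A,nl_idx)→3200, (C,hash)→3360 …(+2); best=1520 via (A,hash)
  {AB}: card=4800; try (A,hash)→1720, (B,merge)→3720, (A,merge)→3940, (B,hash)→5560, (B,nl_idx)→5600, (A,nl_idx)→7200 …(+2); best=1720 via (A,hash)
  {ABC}: card=96000; try (B,hash)→8520, (C,hash)→9720, (B,merge)→23720, (C,merge)→70720, (B,nl_idx)→111920, (C,nl_idx)→136120 …(+2); best=8520 via (B,hash)

8520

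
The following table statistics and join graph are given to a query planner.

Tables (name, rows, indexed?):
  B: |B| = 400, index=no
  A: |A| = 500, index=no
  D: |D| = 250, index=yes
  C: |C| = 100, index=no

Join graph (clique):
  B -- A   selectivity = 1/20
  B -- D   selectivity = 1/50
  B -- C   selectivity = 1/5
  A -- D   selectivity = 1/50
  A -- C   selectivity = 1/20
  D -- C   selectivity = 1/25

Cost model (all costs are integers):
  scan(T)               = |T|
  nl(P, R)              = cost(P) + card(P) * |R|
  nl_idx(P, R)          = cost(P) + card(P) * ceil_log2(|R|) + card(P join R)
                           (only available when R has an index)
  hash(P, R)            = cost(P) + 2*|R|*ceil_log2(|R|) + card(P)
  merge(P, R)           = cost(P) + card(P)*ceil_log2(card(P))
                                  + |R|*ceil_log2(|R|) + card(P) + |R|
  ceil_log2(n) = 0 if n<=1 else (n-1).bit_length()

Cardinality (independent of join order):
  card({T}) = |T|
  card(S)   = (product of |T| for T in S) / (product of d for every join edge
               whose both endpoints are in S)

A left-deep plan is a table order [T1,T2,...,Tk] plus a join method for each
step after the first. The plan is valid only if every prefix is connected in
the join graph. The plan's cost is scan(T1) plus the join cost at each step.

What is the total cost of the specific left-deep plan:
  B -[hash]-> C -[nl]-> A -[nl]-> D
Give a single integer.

6502200

step 1: scan B: cost=400, card=400
step 2: join C via hash
    card(P join C) = 400*100/(5) = 8000
    cost = 400 + 2*100*7 + 400 = 2200
step 3: join A via nl
    card(P join A) = 8000*500/(20*20) = 10000
    cost = 2200 + 8000*500 = 4002200
step 4: join D via nl
    card(P join D) = 10000*250/(50*50*25) = 40
    cost = 4002200 + 10000*250 = 6502200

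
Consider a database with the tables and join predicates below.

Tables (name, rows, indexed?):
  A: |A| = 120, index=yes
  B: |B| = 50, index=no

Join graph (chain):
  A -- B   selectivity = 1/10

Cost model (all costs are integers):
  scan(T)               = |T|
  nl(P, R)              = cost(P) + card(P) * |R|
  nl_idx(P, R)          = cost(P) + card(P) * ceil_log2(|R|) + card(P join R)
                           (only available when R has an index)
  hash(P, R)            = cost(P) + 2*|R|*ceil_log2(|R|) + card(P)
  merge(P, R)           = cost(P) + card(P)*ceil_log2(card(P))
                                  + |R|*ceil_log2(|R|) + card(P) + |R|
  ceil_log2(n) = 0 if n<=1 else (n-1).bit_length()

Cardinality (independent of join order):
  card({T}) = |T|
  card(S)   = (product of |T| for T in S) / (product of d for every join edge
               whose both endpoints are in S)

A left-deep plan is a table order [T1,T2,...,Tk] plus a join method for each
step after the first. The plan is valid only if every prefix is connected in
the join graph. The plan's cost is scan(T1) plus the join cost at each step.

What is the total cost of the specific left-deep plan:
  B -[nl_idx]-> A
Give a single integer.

step 1: scan B: cost=50, card=50
step 2: join A via nl_idx
    card(P join A) = 50*120/(10) = 600
    cost = 50 + 50*7 + 600 = 1000

1000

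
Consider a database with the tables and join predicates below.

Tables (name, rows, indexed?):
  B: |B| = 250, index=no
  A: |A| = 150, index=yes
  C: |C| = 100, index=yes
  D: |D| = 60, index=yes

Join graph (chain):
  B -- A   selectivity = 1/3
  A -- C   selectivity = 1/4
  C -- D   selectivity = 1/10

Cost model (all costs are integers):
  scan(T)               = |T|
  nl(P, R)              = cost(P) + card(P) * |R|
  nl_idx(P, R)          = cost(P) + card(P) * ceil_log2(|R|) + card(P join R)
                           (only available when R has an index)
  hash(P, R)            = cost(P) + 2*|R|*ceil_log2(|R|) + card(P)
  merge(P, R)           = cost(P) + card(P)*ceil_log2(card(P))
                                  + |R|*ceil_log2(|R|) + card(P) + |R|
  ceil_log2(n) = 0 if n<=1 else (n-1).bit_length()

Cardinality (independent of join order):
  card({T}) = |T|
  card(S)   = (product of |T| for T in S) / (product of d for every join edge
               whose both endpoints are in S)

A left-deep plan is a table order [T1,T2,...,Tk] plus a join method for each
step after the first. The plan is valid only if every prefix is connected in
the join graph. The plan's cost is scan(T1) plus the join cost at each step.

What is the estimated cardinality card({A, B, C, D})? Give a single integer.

Tables in S: A(150), B(250), C(100), D(60)
Edges inside S: B-A(d=3), A-C(d=4), C-D(d=10)
numerator = 150 * 250 * 100 * 60 = 225000000
denominator = 3 * 4 * 10 = 120
card(S) = 225000000 / 120 = 1875000

1875000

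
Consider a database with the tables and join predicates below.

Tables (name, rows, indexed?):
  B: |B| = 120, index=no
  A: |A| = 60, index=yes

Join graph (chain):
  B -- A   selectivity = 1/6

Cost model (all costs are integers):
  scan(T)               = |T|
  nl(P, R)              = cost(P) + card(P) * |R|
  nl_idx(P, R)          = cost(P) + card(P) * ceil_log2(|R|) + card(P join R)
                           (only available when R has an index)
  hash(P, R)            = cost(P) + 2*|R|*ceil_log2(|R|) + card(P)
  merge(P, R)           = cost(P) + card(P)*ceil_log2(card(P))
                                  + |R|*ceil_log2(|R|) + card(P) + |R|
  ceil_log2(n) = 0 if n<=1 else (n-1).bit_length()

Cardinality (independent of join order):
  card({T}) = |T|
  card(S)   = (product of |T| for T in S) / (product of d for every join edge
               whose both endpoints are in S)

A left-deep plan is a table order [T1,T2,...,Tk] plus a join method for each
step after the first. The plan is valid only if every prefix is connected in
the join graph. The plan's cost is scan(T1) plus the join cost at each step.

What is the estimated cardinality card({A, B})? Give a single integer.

Tables in S: A(60), B(120)
Edges inside S: B-A(d=6)
numerator = 60 * 120 = 7200
denominator = 6 = 6
card(S) = 7200 / 6 = 1200

1200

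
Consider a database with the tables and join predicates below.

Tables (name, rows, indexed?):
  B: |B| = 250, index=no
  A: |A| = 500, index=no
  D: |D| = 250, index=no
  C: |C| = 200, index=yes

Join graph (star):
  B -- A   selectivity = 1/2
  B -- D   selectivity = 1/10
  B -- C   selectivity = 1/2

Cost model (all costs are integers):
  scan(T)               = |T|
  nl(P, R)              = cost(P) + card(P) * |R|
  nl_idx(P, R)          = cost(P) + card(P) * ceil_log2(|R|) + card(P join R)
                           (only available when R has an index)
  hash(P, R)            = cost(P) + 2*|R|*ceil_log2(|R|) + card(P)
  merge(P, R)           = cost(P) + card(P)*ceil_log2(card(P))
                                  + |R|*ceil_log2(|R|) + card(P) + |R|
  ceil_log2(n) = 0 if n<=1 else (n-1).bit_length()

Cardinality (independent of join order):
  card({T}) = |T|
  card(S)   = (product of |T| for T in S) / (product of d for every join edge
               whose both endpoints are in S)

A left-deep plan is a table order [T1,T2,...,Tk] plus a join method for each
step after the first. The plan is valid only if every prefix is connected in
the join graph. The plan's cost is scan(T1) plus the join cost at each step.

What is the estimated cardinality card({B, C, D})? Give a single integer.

Tables in S: B(250), C(200), D(250)
Edges inside S: B-D(d=10), B-C(d=2)
numerator = 250 * 200 * 250 = 12500000
denominator = 10 * 2 = 20
card(S) = 12500000 / 20 = 625000

625000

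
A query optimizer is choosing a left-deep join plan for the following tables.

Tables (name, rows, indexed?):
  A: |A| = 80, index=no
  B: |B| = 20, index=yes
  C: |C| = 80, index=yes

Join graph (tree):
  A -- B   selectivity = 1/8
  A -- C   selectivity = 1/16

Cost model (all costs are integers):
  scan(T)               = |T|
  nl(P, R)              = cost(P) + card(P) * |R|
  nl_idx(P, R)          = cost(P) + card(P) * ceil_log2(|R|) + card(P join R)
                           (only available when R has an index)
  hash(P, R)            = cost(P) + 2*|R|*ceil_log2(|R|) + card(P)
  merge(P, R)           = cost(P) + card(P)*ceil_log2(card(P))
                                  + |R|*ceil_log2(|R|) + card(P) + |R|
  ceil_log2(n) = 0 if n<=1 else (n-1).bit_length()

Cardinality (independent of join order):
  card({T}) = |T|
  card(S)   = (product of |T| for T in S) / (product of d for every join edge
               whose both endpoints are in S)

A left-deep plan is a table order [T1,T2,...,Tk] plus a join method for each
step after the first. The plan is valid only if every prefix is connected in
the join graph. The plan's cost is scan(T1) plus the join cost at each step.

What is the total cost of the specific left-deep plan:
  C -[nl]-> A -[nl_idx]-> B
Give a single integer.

9480

step 1: scan C: cost=80, card=80
step 2: join A via nl
    card(P join A) = 80*80/(16) = 400
    cost = 80 + 80*80 = 6480
step 3: join B via nl_idx
    card(P join B) = 400*20/(8) = 1000
    cost = 6480 + 400*5 + 1000 = 9480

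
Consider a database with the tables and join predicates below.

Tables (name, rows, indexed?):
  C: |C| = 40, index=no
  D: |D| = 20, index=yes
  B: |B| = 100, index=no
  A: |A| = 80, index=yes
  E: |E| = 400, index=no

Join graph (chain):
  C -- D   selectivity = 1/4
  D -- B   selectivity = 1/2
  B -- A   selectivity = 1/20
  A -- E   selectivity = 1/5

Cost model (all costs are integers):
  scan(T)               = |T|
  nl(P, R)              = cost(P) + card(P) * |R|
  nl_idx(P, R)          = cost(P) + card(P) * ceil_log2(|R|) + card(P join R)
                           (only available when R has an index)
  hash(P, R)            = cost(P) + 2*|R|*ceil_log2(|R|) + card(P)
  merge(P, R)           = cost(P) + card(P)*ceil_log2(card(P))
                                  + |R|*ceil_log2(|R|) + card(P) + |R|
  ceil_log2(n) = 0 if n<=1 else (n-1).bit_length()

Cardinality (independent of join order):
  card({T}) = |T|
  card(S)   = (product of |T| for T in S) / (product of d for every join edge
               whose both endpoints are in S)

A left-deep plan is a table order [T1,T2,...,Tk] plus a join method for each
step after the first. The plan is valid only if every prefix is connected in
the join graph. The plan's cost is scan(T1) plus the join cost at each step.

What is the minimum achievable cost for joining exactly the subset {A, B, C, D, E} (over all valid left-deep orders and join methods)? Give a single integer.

53480

Selinger DP over subsets of {A,B,C,D,E}:
  {C}: scan cost=40, card=40
  {D}: scan cost=20, card=20
  {B}: scan cost=100, card=100
  {A}: scan cost=80, card=80
  {E}: scan cost=400, card=400
  {CD}: card=200; try (D,hash)→280, (C,merge)→420, (D,merge)→440, (D,nl_idx)→440, (C,hash)→520, (C,nl)→820 …(+1); best=280 via (D,hash)
  {BD}: card=1000; try (D,hash)→400, (B,merge)→940, (D,merge)→1020, (B,hash)→1440, (D,nl_idx)→1600, (B,nl)→2020 …(+1); best=400 via (D,hash)
  {AB}: card=400; try (A,nl_idx)→1200, (A,hash)→1320, (B,merge)→1520, (A,merge)→1540, (B,hash)→1560, (B,nl)→8080 …(+1); best=1200 via (A,nl_idx)
  {AE}: card=6400; try (A,hash)→1920, (E,merge)→4720, (A,merge)→5040, (E,hash)→7360, (A,nl_idx)→9600, (E,nl)→32080 …(+1); best=1920 via (A,hash)
  {BCD}: card=10000; try (C,hash)→1880, (B,hash)→1880, (B,merge)→2880, (C,merge)→11680, (B,nl)→20280, (C,nl)→40400; best=1880 via (C,hash)
  {ABD}: card=4000; try (D,hash)→1800, (A,hash)→2520, (D,merge)→5320, (D,nl_idx)→7200, (D,nl)→9200, (A,nl_idx)→11400 …(+2); best=1800 via (D,hash)
  {ABE}: card=32000; try (E,hash)→8800, (E,merge)→9200, (B,hash)→9720, (B,merge)→92320, (E,nl)→161200, (B,nl)→641920; best=8800 via (E,hash)
  {ABCD}: card=40000; try (C,hash)→6280, (A,hash)→13000, (C,merge)→54080, (A,nl_idx)→111880, (A,merge)→152520, (C,nl)→161800 …(+1); best=6280 via (C,hash)
  {ABDE}: card=320000; try (E,hash)→13000, (D,hash)→41000, (E,merge)→57800, (D,nl_idx)→488800, (D,merge)→520920, (D,nl)→648800 …(+1); best=13000 via (E,hash)
  {ABCDE}: card=3200000; try (E,hash)→53480, (C,hash)→333480, (E,merge)→690280, (C,merge)→6413280, (C,nl)→12813000, (E,nl)→16006280; best=53480 via (E,hash)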